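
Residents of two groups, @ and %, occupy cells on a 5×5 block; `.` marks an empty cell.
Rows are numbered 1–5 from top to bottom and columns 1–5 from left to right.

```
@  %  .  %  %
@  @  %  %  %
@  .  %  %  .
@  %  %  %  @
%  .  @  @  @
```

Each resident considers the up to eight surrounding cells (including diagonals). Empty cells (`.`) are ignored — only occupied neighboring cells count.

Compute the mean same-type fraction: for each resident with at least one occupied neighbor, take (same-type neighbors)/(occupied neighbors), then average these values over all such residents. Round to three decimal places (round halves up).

0.662

(1,1)@ 2/3
(1,2)% 1/4
(1,4)% 4/4
(1,5)% 3/3
(2,1)@ 3/4
(2,2)@ 3/6
(2,3)% 5/6
(2,4)% 6/6
(2,5)% 4/4
(3,1)@ 3/4
(3,3)% 6/7
(3,4)% 6/7
(4,1)@ 1/3
(4,2)% 3/6
(4,3)% 4/6
(4,4)% 3/7
(4,5)@ 2/4
(5,1)% 1/2
(5,3)@ 1/4
(5,4)@ 3/5
(5,5)@ 2/3
Sum over 21 residents: 2/3 + 1/4 + 4/4 + 3/3 + 3/4 + 3/6 + 5/6 + 6/6 + 4/4 + 3/4 + 6/7 + 6/7 + 1/3 + 3/6 + 4/6 + 3/7 + 2/4 + 1/2 + 1/4 + 3/5 + 2/3 = 2921/210; mean = 2921/210 ÷ 21 = 2921/4410 = 0.662358… → 0.662.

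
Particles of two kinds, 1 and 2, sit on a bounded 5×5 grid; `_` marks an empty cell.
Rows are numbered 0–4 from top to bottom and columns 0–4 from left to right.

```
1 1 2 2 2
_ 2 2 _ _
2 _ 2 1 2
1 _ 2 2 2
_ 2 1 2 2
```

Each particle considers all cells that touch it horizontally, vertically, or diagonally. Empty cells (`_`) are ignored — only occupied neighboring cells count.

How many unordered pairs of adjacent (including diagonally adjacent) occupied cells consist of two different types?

Scan each occupied cell's neighbors to the right and below (and the two forward diagonals) so each pair is counted once.
Row 0: 1(0,0)–1(0,1)= 1(0,0)–2(1,1)≠ 1(0,1)–2(0,2)≠ 1(0,1)–2(1,1)≠ 1(0,1)–2(1,2)≠ 2(0,2)–2(0,3)= 2(0,2)–2(1,2)= 2(0,2)–2(1,1)= 2(0,3)–2(0,4)= 2(0,3)–2(1,2)=  → 4/10 unlike.
Row 1: 2(1,1)–2(1,2)= 2(1,1)–2(2,2)= 2(1,1)–2(2,0)= 2(1,2)–2(2,2)= 2(1,2)–1(2,3)≠  → 1/5 unlike.
Row 2: 2(2,0)–1(3,0)≠ 2(2,2)–1(2,3)≠ 2(2,2)–2(3,2)= 2(2,2)–2(3,3)= 1(2,3)–2(2,4)≠ 1(2,3)–2(3,3)≠ 1(2,3)–2(3,4)≠ 1(2,3)–2(3,2)≠ 2(2,4)–2(3,4)= 2(2,4)–2(3,3)=  → 6/10 unlike.
Row 3: 1(3,0)–2(4,1)≠ 2(3,2)–2(3,3)= 2(3,2)–1(4,2)≠ 2(3,2)–2(4,3)= 2(3,2)–2(4,1)= 2(3,3)–2(3,4)= 2(3,3)–2(4,3)= 2(3,3)–2(4,4)= 2(3,3)–1(4,2)≠ 2(3,4)–2(4,4)= 2(3,4)–2(4,3)=  → 3/11 unlike.
Row 4: 2(4,1)–1(4,2)≠ 1(4,2)–2(4,3)≠ 2(4,3)–2(4,4)=  → 2/3 unlike.
Total adjacent occupied pairs: 39; unlike-type pairs: 16.

16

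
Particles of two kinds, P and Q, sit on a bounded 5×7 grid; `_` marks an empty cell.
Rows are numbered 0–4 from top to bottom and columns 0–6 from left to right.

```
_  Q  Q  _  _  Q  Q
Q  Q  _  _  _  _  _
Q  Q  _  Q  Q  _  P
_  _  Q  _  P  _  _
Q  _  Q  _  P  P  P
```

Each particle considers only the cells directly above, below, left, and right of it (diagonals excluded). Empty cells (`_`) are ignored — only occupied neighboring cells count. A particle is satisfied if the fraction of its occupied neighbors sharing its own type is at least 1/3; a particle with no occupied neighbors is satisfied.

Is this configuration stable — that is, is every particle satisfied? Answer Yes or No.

Row 0: (0,1)Q 2/2 satisfied · (0,2)Q 1/1 satisfied · (0,5)Q 1/1 satisfied · (0,6)Q 1/1 satisfied
Row 1: (1,0)Q 2/2 satisfied · (1,1)Q 3/3 satisfied
Row 2: (2,0)Q 2/2 satisfied · (2,1)Q 2/2 satisfied · (2,3)Q 1/1 satisfied · (2,4)Q 1/2 satisfied · (2,6)P 0/0 satisfied
Row 3: (3,2)Q 1/1 satisfied · (3,4)P 1/2 satisfied
Row 4: (4,0)Q 0/0 satisfied · (4,2)Q 1/1 satisfied · (4,4)P 2/2 satisfied · (4,5)P 2/2 satisfied · (4,6)P 1/1 satisfied
All meet the threshold, so the configuration is stable.

Yes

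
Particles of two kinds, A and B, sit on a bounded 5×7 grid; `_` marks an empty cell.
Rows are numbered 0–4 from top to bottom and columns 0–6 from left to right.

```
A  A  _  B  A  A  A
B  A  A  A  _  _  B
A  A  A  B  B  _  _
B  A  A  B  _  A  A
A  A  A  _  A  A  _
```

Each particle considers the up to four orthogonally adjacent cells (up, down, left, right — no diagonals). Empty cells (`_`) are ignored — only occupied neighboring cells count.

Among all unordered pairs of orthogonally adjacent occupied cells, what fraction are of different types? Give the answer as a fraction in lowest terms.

6/17

Scan each occupied cell's neighbors to the right and below so each pair is counted once.
Row 0: A(0,0)–A(0,1)= A(0,0)–B(1,0)≠ A(0,1)–A(1,1)= B(0,3)–A(0,4)≠ B(0,3)–A(1,3)≠ A(0,4)–A(0,5)= A(0,5)–A(0,6)= A(0,6)–B(1,6)≠  → 4/8 unlike.
Row 1: B(1,0)–A(1,1)≠ B(1,0)–A(2,0)≠ A(1,1)–A(1,2)= A(1,1)–A(2,1)= A(1,2)–A(1,3)= A(1,2)–A(2,2)= A(1,3)–B(2,3)≠  → 3/7 unlike.
Row 2: A(2,0)–A(2,1)= A(2,0)–B(3,0)≠ A(2,1)–A(2,2)= A(2,1)–A(3,1)= A(2,2)–B(2,3)≠ A(2,2)–A(3,2)= B(2,3)–B(2,4)= B(2,3)–B(3,3)=  → 2/8 unlike.
Row 3: B(3,0)–A(3,1)≠ B(3,0)–A(4,0)≠ A(3,1)–A(3,2)= A(3,1)–A(4,1)= A(3,2)–B(3,3)≠ A(3,2)–A(4,2)= A(3,5)–A(3,6)= A(3,5)–A(4,5)=  → 3/8 unlike.
Row 4: A(4,0)–A(4,1)= A(4,1)–A(4,2)= A(4,4)–A(4,5)=  → 0/3 unlike.
Total adjacent occupied pairs: 34; unlike-type pairs: 12.
12/34 reduces to 6/17.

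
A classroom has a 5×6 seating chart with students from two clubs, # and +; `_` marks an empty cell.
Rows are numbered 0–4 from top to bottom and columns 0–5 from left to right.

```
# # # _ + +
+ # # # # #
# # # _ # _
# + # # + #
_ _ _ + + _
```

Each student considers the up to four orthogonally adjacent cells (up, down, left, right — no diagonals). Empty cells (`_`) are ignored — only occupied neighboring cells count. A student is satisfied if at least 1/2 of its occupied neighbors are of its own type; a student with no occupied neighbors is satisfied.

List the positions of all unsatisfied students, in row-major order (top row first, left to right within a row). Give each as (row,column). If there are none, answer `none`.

(1,0), (3,1), (3,3), (3,4), (3,5)

(0,0)# 1/2 ok
(0,1)# 3/3 ok
(0,2)# 2/2 ok
(0,4)+ 1/2 ok
(0,5)+ 1/2 ok
(1,0)+ 0/3 unhappy
(1,1)# 3/4 ok
(1,2)# 4/4 ok
(1,3)# 2/2 ok
(1,4)# 3/4 ok
(1,5)# 1/2 ok
(2,0)# 2/3 ok
(2,1)# 3/4 ok
(2,2)# 3/3 ok
(2,4)# 1/2 ok
(3,0)# 1/2 ok
(3,1)+ 0/3 unhappy
(3,2)# 2/3 ok
(3,3)# 1/3 unhappy
(3,4)+ 1/4 unhappy
(3,5)# 0/1 unhappy
(4,3)+ 1/2 ok
(4,4)+ 2/2 ok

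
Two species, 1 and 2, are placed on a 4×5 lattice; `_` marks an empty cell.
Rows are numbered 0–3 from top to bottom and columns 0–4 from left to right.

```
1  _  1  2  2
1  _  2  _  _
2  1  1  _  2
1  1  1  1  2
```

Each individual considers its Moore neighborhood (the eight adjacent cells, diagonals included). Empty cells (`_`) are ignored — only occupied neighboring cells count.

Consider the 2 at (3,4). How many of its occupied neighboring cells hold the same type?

Occupied neighbors of (3,4): (2,4)=2, (3,3)=1.
Same type (2): 1 of 2.

1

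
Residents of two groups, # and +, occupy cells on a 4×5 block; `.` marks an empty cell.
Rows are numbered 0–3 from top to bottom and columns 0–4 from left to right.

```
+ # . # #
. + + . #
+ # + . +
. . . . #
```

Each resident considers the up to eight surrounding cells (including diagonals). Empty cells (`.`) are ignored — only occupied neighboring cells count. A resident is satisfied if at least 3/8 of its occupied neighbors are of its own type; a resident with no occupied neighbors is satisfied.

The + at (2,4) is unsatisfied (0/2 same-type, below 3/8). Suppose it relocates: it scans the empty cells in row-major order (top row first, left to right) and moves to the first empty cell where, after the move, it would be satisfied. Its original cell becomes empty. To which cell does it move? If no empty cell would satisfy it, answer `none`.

(0,2)

Vacating (2,4). Empty cells in order:
  (0,2): 2/4 same-type → satisfied — stop here.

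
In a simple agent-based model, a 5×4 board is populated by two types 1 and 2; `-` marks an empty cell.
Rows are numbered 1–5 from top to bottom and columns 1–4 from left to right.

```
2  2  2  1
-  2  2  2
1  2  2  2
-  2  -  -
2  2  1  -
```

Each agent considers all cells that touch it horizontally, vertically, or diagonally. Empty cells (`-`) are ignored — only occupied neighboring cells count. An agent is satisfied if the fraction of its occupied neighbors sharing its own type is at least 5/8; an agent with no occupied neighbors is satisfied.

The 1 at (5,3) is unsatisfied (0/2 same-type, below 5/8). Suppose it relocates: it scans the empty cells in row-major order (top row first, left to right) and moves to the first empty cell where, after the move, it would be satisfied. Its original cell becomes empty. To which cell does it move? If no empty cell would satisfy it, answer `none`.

(5,4)

Vacating (5,3). Empty cells in order:
  (2,1): 1/5 same-type → still unsatisfied.
  (4,1): 1/5 same-type → still unsatisfied.
  (4,3): 0/5 same-type → still unsatisfied.
  (4,4): 0/2 same-type → still unsatisfied.
  (5,4): 0/0 same-type → satisfied — stop here.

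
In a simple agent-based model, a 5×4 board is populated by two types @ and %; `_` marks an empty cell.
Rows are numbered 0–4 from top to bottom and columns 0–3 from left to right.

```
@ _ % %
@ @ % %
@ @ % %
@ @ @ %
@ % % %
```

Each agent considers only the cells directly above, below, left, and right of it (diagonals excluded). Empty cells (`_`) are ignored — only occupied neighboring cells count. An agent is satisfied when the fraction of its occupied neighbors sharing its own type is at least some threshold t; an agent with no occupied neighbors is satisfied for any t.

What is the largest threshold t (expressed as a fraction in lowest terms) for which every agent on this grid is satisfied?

1/4

Row 0: (0,0)@ 1/1 · (0,2)% 2/2 · (0,3)% 2/2
Row 1: (1,0)@ 3/3 · (1,1)@ 2/3 · (1,2)% 3/4 · (1,3)% 3/3
Row 2: (2,0)@ 3/3 · (2,1)@ 3/4 · (2,2)% 2/4 · (2,3)% 3/3
Row 3: (3,0)@ 3/3 · (3,1)@ 3/4 · (3,2)@ 1/4 · (3,3)% 2/3
Row 4: (4,0)@ 1/2 · (4,1)% 1/3 · (4,2)% 2/3 · (4,3)% 2/2
The smallest same-type fraction is 1/4 at (3,2), which reduces to 1/4. Any threshold above that leaves this agent unsatisfied.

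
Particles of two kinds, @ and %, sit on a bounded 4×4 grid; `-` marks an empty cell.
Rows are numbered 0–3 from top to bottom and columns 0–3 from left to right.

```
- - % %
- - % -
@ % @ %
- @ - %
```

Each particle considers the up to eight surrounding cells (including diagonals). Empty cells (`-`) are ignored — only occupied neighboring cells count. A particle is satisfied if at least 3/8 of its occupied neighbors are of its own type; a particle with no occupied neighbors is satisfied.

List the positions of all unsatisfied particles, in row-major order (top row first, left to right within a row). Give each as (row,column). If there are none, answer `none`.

(2,1), (2,2)

(0,2)% 2/2 ok
(0,3)% 2/2 ok
(1,2)% 4/5 ok
(2,0)@ 1/2 ok
(2,1)% 1/4 unhappy
(2,2)@ 1/5 unhappy
(2,3)% 2/3 ok
(3,1)@ 2/3 ok
(3,3)% 1/2 ok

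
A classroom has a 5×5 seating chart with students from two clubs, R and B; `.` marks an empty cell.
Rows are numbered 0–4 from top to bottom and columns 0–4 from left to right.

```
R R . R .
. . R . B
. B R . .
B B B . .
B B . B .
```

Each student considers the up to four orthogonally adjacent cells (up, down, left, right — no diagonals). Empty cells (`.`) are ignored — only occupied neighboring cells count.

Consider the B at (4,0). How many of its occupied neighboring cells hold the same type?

Occupied neighbors of (4,0): (3,0)=B, (4,1)=B.
Same type (B): 2 of 2.

2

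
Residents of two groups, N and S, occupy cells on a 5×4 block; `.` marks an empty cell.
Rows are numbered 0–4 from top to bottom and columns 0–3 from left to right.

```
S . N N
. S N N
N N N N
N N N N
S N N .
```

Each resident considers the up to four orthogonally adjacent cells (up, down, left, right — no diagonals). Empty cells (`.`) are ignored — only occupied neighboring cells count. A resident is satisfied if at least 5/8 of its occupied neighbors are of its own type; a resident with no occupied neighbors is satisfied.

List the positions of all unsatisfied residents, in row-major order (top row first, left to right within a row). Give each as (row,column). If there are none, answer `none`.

(1,1), (4,0)

(0,0)S 0/0 satisfied
(0,2)N 2/2 satisfied
(0,3)N 2/2 satisfied
(1,1)S 0/2 not
(1,2)N 3/4 satisfied
(1,3)N 3/3 satisfied
(2,0)N 2/2 satisfied
(2,1)N 3/4 satisfied
(2,2)N 4/4 satisfied
(2,3)N 3/3 satisfied
(3,0)N 2/3 satisfied
(3,1)N 4/4 satisfied
(3,2)N 4/4 satisfied
(3,3)N 2/2 satisfied
(4,0)S 0/2 not
(4,1)N 2/3 satisfied
(4,2)N 2/2 satisfied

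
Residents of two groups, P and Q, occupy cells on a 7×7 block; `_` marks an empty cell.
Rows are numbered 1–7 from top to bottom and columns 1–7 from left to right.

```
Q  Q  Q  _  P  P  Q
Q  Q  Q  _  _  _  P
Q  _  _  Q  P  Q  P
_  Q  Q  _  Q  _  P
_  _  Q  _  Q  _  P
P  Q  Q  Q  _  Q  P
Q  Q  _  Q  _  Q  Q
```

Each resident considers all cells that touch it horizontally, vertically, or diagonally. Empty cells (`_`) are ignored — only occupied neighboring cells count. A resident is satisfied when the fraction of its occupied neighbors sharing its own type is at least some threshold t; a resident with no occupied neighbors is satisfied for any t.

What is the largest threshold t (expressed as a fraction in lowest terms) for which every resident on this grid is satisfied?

0/1

(1,1)Q 3/3
(1,2)Q 5/5
(1,3)Q 3/3
(1,5)P 1/1
(1,6)P 2/3
(1,7)Q 0/2
(2,1)Q 4/4
(2,2)Q 6/6
(2,3)Q 4/4
(2,7)P 2/4
(3,1)Q 3/3
(3,4)Q 3/4
(3,5)P 0/3
(3,6)Q 1/5
(3,7)P 2/3
(4,2)Q 3/3
(4,3)Q 3/3
(4,5)Q 3/4
(4,7)P 2/3
(5,3)Q 5/5
(5,5)Q 3/3
(5,7)P 2/3
(6,1)P 0/3
(6,2)Q 4/5
(6,3)Q 5/5
(6,4)Q 4/4
(6,6)Q 3/5
(6,7)P 1/4
(7,1)Q 2/3
(7,2)Q 3/4
(7,4)Q 2/2
(7,6)Q 2/3
(7,7)Q 2/3
The smallest same-type fraction is 0/2 at (1,7), which reduces to 0/1. Any threshold above that leaves this resident unsatisfied.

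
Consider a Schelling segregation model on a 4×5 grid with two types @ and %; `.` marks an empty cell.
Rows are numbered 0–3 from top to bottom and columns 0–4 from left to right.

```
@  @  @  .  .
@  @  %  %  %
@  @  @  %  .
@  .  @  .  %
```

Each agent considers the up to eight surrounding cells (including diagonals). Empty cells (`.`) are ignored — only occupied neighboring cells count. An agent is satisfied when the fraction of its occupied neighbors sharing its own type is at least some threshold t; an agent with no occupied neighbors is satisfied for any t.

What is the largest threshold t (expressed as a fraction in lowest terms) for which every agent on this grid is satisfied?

Row 0: (0,0)@ 3/3 · (0,1)@ 4/5 · (0,2)@ 2/4
Row 1: (1,0)@ 5/5 · (1,1)@ 7/8 · (1,2)% 2/7 · (1,3)% 3/5 · (1,4)% 2/2
Row 2: (2,0)@ 4/4 · (2,1)@ 6/7 · (2,2)@ 3/6 · (2,3)% 4/6
Row 3: (3,0)@ 2/2 · (3,2)@ 2/3 · (3,4)% 1/1
The smallest same-type fraction is 2/7 at (1,2), which reduces to 2/7. Any threshold above that leaves this agent unsatisfied.

2/7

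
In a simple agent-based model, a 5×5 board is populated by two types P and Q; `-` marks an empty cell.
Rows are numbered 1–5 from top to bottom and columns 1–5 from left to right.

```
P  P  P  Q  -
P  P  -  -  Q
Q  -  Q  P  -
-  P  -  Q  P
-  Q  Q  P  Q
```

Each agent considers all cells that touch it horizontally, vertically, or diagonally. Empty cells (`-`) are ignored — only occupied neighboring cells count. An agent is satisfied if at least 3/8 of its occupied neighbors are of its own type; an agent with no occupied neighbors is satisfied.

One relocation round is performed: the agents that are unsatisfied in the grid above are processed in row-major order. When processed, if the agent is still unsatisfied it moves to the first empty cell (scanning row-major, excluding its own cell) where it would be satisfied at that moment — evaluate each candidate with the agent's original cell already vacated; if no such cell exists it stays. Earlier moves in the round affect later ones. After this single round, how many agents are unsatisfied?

1

Initially unsatisfied (in order): (3,1), (3,3), (3,4), (4,2), (5,4), (5,5).
  (3,1) → (1,5).
  (3,3) → (2,4).
  (3,4) → (2,3).
  (4,2) → (3,1).
  (5,4) → (3,2).
  (5,5): now satisfied by earlier moves; stays.
Resulting grid:
P P P Q Q
P P P Q Q
P P - - -
- - - Q P
- Q Q - Q
Unsatisfied now: (4,5).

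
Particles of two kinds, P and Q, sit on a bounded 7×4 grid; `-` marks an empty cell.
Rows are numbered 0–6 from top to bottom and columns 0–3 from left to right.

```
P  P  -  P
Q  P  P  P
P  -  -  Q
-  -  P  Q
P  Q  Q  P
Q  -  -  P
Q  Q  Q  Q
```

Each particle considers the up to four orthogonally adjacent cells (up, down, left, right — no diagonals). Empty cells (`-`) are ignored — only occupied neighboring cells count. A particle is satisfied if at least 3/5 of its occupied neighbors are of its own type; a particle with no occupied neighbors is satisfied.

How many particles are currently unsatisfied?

13

Row 0: (0,0)P 1/2 ✗ · (0,1)P 2/2 ✓ · (0,3)P 1/1 ✓
Row 1: (1,0)Q 0/3 ✗ · (1,1)P 2/3 ✓ · (1,2)P 2/2 ✓ · (1,3)P 2/3 ✓
Row 2: (2,0)P 0/1 ✗ · (2,3)Q 1/2 ✗
Row 3: (3,2)P 0/2 ✗ · (3,3)Q 1/3 ✗
Row 4: (4,0)P 0/2 ✗ · (4,1)Q 1/2 ✗ · (4,2)Q 1/3 ✗ · (4,3)P 1/3 ✗
Row 5: (5,0)Q 1/2 ✗ · (5,3)P 1/2 ✗
Row 6: (6,0)Q 2/2 ✓ · (6,1)Q 2/2 ✓ · (6,2)Q 2/2 ✓ · (6,3)Q 1/2 ✗
Unsatisfied: (0,0), (1,0), (2,0), (2,3), (3,2), (3,3), (4,0), (4,1), (4,2), (4,3), (5,0), (5,3), (6,3) — 13 in total.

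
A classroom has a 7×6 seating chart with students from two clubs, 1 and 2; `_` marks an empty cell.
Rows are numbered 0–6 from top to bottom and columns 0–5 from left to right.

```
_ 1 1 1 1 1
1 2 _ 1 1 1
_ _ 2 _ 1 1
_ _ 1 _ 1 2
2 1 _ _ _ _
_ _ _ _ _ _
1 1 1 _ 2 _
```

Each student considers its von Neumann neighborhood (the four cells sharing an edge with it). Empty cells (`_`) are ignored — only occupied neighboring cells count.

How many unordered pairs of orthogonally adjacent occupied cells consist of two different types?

6

Scan each occupied cell's neighbors to the right and below so each pair is counted once.
From row 0: 1 unlike of 8 pairs (running 1/8).
From row 1: 1 unlike of 5 pairs (running 2/13).
From row 2: 2 unlike of 4 pairs (running 4/17).
From row 3: 1 unlike of 1 pairs (running 5/18).
From row 4: 1 unlike of 1 pairs (running 6/19).
From row 6: 0 unlike of 2 pairs (running 6/21).
Total adjacent occupied pairs: 21; unlike-type pairs: 6.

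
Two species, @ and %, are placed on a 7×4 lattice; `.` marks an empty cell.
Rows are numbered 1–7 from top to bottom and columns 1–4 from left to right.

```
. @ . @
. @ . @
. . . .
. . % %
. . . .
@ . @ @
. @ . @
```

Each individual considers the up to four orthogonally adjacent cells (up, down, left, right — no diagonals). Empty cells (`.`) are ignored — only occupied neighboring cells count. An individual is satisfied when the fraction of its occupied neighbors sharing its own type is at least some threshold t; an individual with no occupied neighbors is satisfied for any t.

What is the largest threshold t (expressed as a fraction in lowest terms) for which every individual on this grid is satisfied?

(1,2)@ 1/1
(1,4)@ 1/1
(2,2)@ 1/1
(2,4)@ 1/1
(4,3)% 1/1
(4,4)% 1/1
(6,1)@ — no occupied neighbors
(6,3)@ 1/1
(6,4)@ 2/2
(7,2)@ — no occupied neighbors
(7,4)@ 1/1
The smallest same-type fraction is 1/1 at (1,2), which reduces to 1/1. Any threshold above that leaves this individual unsatisfied.

1/1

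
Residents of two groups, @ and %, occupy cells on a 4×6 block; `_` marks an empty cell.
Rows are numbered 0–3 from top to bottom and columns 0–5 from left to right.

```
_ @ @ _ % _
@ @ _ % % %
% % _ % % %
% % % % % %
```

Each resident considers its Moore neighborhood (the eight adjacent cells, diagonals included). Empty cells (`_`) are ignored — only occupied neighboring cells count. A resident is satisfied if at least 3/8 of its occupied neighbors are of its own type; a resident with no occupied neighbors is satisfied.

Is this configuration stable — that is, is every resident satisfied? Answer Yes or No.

Row 0: (0,1)@ 3/3 satisfied · (0,2)@ 2/3 satisfied · (0,4)% 3/3 satisfied
Row 1: (1,0)@ 2/4 satisfied · (1,1)@ 3/5 satisfied · (1,3)% 4/5 satisfied · (1,4)% 6/6 satisfied · (1,5)% 4/4 satisfied
Row 2: (2,0)% 3/5 satisfied · (2,1)% 4/6 satisfied · (2,3)% 6/6 satisfied · (2,4)% 8/8 satisfied · (2,5)% 5/5 satisfied
Row 3: (3,0)% 3/3 satisfied · (3,1)% 4/4 satisfied · (3,2)% 4/4 satisfied · (3,3)% 4/4 satisfied · (3,4)% 5/5 satisfied · (3,5)% 3/3 satisfied
All meet the threshold, so the configuration is stable.

Yes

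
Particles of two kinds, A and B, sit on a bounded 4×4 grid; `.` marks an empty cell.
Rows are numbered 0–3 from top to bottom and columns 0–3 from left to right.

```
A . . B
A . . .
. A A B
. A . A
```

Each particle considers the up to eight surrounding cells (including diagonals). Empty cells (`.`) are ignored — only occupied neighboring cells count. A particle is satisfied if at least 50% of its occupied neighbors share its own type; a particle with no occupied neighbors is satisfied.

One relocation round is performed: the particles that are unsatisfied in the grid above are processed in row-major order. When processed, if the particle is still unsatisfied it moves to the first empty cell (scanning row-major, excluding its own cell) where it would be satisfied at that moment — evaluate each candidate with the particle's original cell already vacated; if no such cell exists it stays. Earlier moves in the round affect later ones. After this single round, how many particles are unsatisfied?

0

Initially unsatisfied (in order): (2,3).
  (2,3) → (0,2).
Resulting grid:
A . B B
A . . .
. A A .
. A . A
All satisfied now.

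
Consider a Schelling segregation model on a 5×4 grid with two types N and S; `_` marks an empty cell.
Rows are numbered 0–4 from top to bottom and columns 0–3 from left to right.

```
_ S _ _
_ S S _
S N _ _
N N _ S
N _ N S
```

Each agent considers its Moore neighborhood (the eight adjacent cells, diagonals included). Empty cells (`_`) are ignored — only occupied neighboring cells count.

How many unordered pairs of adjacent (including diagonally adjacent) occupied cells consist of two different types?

7

Scan each occupied cell's neighbors to the right and below (and the two forward diagonals) so each pair is counted once.
Row 0: S(0,1)–S(1,1)= S(0,1)–S(1,2)=  → 0/2 unlike.
Row 1: S(1,1)–S(1,2)= S(1,1)–N(2,1)≠ S(1,1)–S(2,0)= S(1,2)–N(2,1)≠  → 2/4 unlike.
Row 2: S(2,0)–N(2,1)≠ S(2,0)–N(3,0)≠ S(2,0)–N(3,1)≠ N(2,1)–N(3,1)= N(2,1)–N(3,0)=  → 3/5 unlike.
Row 3: N(3,0)–N(3,1)= N(3,0)–N(4,0)= N(3,1)–N(4,2)= N(3,1)–N(4,0)= S(3,3)–S(4,3)= S(3,3)–N(4,2)≠  → 1/6 unlike.
Row 4: N(4,2)–S(4,3)≠  → 1/1 unlike.
Total adjacent occupied pairs: 18; unlike-type pairs: 7.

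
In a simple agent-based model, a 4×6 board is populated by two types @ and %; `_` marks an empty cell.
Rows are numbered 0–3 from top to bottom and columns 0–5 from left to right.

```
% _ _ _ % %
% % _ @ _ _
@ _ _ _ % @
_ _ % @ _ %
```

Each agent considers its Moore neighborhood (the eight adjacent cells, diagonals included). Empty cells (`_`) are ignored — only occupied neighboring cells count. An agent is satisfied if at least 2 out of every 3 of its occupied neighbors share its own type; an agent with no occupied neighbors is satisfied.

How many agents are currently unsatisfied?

(0,0)% 2/2 ok
(0,4)% 1/2 unhappy
(0,5)% 1/1 ok
(1,0)% 2/3 ok
(1,1)% 2/3 ok
(1,3)@ 0/2 unhappy
(2,0)@ 0/2 unhappy
(2,4)% 1/4 unhappy
(2,5)@ 0/2 unhappy
(3,2)% 0/1 unhappy
(3,3)@ 0/2 unhappy
(3,5)% 1/2 unhappy
Unsatisfied: (0,4), (1,3), (2,0), (2,4), (2,5), (3,2), (3,3), (3,5) — 8 in total.

8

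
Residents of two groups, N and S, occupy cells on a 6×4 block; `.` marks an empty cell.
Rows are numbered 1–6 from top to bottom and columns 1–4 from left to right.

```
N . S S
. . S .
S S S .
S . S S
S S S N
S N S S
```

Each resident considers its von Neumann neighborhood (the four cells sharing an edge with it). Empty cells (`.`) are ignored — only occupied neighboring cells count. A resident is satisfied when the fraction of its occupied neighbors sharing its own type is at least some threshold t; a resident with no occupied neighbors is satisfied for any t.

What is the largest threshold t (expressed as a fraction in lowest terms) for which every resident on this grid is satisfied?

0/1

(1,1)N — no occupied neighbors
(1,3)S 2/2
(1,4)S 1/1
(2,3)S 2/2
(3,1)S 2/2
(3,2)S 2/2
(3,3)S 3/3
(4,1)S 2/2
(4,3)S 3/3
(4,4)S 1/2
(5,1)S 3/3
(5,2)S 2/3
(5,3)S 3/4
(5,4)N 0/3
(6,1)S 1/2
(6,2)N 0/3
(6,3)S 2/3
(6,4)S 1/2
The smallest same-type fraction is 0/3 at (5,4), which reduces to 0/1. Any threshold above that leaves this resident unsatisfied.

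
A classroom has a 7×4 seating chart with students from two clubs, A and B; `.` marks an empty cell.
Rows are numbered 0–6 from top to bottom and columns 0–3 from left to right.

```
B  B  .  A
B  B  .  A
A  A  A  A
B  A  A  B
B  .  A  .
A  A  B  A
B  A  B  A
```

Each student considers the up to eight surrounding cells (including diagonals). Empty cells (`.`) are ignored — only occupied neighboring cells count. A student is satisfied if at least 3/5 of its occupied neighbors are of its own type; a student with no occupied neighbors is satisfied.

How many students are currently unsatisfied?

(0,0)B 3/3 ok
(0,1)B 3/3 ok
(0,3)A 1/1 ok
(1,0)B 3/5 ok
(1,1)B 3/6 unhappy
(1,3)A 3/3 ok
(2,0)A 2/5 unhappy
(2,1)A 4/7 unhappy
(2,2)A 5/7 ok
(2,3)A 3/4 ok
(3,0)B 1/4 unhappy
(3,1)A 5/7 ok
(3,2)A 5/6 ok
(3,3)B 0/4 unhappy
(4,0)B 1/4 unhappy
(4,2)A 4/6 ok
(5,0)A 2/4 unhappy
(5,1)A 3/7 unhappy
(5,2)B 1/6 unhappy
(5,3)A 2/4 unhappy
(6,0)B 0/3 unhappy
(6,1)A 2/5 unhappy
(6,2)B 1/5 unhappy
(6,3)A 1/3 unhappy
Unsatisfied: (1,1), (2,0), (2,1), (3,0), (3,3), (4,0), (5,0), (5,1), (5,2), (5,3), (6,0), (6,1), (6,2), (6,3) — 14 in total.

14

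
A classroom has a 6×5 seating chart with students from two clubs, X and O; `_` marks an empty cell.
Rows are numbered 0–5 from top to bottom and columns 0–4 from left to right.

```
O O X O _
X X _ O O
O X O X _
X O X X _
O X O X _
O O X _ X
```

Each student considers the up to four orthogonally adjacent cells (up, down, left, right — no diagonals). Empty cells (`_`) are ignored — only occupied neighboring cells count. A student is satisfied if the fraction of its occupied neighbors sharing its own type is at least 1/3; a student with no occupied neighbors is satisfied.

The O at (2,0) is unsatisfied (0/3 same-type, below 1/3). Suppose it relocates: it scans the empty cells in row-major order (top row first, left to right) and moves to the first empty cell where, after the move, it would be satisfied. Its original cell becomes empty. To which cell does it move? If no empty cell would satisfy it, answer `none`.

Vacating (2,0). Empty cells in order:
  (0,4): 2/2 same-type → satisfied — stop here.

(0,4)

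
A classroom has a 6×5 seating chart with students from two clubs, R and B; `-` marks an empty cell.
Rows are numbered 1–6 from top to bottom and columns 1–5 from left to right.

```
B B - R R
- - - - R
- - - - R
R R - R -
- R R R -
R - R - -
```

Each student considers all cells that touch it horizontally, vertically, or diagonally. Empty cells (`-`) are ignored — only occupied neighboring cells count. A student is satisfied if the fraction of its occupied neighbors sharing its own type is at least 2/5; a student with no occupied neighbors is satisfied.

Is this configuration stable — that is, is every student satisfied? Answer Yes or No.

Yes

Row 1: (1,1)B 1/1 satisfied · (1,2)B 1/1 satisfied · (1,4)R 2/2 satisfied · (1,5)R 2/2 satisfied
Row 2: (2,5)R 3/3 satisfied
Row 3: (3,5)R 2/2 satisfied
Row 4: (4,1)R 2/2 satisfied · (4,2)R 3/3 satisfied · (4,4)R 3/3 satisfied
Row 5: (5,2)R 5/5 satisfied · (5,3)R 5/5 satisfied · (5,4)R 3/3 satisfied
Row 6: (6,1)R 1/1 satisfied · (6,3)R 3/3 satisfied
All meet the threshold, so the configuration is stable.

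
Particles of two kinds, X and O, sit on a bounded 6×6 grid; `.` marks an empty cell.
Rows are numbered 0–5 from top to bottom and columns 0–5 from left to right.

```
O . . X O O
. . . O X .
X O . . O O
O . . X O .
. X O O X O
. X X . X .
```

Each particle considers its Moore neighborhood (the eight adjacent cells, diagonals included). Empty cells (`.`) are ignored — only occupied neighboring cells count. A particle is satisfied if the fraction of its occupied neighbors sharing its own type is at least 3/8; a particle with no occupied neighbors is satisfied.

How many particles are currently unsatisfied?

Row 0: (0,0)O 0/0 ok · (0,3)X 1/3 unhappy · (0,4)O 2/4 ok · (0,5)O 1/2 ok
Row 1: (1,3)O 2/4 ok · (1,4)X 1/6 unhappy
Row 2: (2,0)X 0/2 unhappy · (2,1)O 1/2 ok · (2,4)O 3/5 ok · (2,5)O 2/3 ok
Row 3: (3,0)O 1/3 unhappy · (3,3)X 1/5 unhappy · (3,4)O 4/6 ok
Row 4: (4,1)X 2/4 ok · (4,2)O 1/5 unhappy · (4,3)O 2/6 unhappy · (4,4)X 2/5 ok · (4,5)O 1/3 unhappy
Row 5: (5,1)X 2/3 ok · (5,2)X 2/4 ok · (5,4)X 1/3 unhappy
Unsatisfied: (0,3), (1,4), (2,0), (3,0), (3,3), (4,2), (4,3), (4,5), (5,4) — 9 in total.

9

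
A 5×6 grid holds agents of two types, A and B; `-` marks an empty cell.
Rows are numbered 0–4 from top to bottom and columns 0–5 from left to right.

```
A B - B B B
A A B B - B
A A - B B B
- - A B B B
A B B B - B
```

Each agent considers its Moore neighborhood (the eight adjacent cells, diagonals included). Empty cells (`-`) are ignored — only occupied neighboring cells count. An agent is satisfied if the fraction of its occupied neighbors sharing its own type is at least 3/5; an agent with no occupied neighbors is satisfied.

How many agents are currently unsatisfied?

Row 0: (0,0)A 2/3 satisfied · (0,1)B 1/4 not · (0,3)B 3/3 satisfied · (0,4)B 4/4 satisfied · (0,5)B 2/2 satisfied
Row 1: (1,0)A 4/5 satisfied · (1,1)A 4/6 satisfied · (1,2)B 4/6 satisfied · (1,3)B 5/5 satisfied · (1,5)B 4/4 satisfied
Row 2: (2,0)A 3/3 satisfied · (2,1)A 4/5 satisfied · (2,3)B 5/6 satisfied · (2,4)B 7/7 satisfied · (2,5)B 4/4 satisfied
Row 3: (3,2)A 1/6 not · (3,3)B 5/6 satisfied · (3,4)B 7/7 satisfied · (3,5)B 4/4 satisfied
Row 4: (4,0)A 0/1 not · (4,1)B 1/3 not · (4,2)B 3/4 satisfied · (4,3)B 3/4 satisfied · (4,5)B 2/2 satisfied
Unsatisfied: (0,1), (3,2), (4,0), (4,1) — 4 in total.

4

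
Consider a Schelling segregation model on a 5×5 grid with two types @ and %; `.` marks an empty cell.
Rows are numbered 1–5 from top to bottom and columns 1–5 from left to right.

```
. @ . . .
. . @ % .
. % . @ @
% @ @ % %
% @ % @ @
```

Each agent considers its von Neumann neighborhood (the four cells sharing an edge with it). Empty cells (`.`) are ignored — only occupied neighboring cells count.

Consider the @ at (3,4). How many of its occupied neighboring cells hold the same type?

Occupied neighbors of (3,4): (2,4)=%, (4,4)=%, (3,5)=@.
Same type (@): 1 of 3.

1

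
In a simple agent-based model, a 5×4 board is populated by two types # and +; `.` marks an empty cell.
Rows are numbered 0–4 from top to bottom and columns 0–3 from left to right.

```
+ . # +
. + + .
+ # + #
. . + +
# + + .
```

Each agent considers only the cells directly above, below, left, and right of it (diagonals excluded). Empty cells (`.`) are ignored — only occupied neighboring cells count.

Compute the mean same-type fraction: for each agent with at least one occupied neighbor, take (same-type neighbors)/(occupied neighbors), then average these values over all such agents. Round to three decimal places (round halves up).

Row 0: (0,0)+ — no occupied neighbors · (0,2)# 0/2 · (0,3)+ 0/1
Row 1: (1,1)+ 1/2 · (1,2)+ 2/3
Row 2: (2,0)+ 0/1 · (2,1)# 0/3 · (2,2)+ 2/4 · (2,3)# 0/2
Row 3: (3,2)+ 3/3 · (3,3)+ 1/2
Row 4: (4,0)# 0/1 · (4,1)+ 1/2 · (4,2)+ 2/2
Sum over 13 agents: 0/2 + 0/1 + 1/2 + 2/3 + 0/1 + 0/3 + 2/4 + 0/2 + 3/3 + 1/2 + 0/1 + 1/2 + 2/2 = 14/3; mean = 14/3 ÷ 13 = 14/39 = 0.358974… → 0.359.

0.359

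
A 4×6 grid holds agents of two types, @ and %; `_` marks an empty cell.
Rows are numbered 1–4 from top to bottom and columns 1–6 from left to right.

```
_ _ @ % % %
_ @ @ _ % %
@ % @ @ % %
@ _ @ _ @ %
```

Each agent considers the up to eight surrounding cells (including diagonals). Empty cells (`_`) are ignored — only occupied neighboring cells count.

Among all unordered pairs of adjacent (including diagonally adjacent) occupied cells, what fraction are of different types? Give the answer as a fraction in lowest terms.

13/40

Scan each occupied cell's neighbors to the right and below (and the two forward diagonals) so each pair is counted once.
From row 1: 2 unlike of 11 pairs (running 2/11).
From row 2: 3 unlike of 13 pairs (running 5/24).
From row 3: 7 unlike of 15 pairs (running 12/39).
From row 4: 1 unlike of 1 pairs (running 13/40).
Total adjacent occupied pairs: 40; unlike-type pairs: 13.
13/40 is already in lowest terms.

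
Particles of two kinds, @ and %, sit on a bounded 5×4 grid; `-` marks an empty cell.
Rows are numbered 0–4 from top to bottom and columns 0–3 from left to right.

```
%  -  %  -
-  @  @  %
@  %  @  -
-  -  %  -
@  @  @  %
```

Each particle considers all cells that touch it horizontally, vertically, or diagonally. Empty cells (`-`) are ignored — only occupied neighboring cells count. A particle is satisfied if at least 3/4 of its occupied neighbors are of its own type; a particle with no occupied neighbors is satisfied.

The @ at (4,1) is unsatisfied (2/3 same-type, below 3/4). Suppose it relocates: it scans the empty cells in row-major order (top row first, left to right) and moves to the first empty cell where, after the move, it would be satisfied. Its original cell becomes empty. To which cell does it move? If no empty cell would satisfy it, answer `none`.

Vacating (4,1). Empty cells in order:
  (0,1): 2/4 same-type → still unsatisfied.
  (0,3): 1/3 same-type → still unsatisfied.
  (1,0): 2/4 same-type → still unsatisfied.
  (2,3): 2/4 same-type → still unsatisfied.
  (3,0): 2/3 same-type → still unsatisfied.
  (3,1): 4/6 same-type → still unsatisfied.
  (3,3): 2/4 same-type → still unsatisfied.

none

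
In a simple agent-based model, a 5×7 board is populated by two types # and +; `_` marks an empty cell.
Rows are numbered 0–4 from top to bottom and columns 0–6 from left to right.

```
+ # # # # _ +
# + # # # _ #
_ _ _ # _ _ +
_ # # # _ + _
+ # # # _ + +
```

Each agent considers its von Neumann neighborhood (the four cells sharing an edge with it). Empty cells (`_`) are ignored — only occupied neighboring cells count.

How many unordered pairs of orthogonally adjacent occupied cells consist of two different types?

8

Scan each occupied cell's neighbors to the right and below so each pair is counted once.
Row 0: +(0,0)–#(0,1)≠ +(0,0)–#(1,0)≠ #(0,1)–#(0,2)= #(0,1)–+(1,1)≠ #(0,2)–#(0,3)= #(0,2)–#(1,2)= #(0,3)–#(0,4)= #(0,3)–#(1,3)= #(0,4)–#(1,4)= +(0,6)–#(1,6)≠  → 4/10 unlike.
Row 1: #(1,0)–+(1,1)≠ +(1,1)–#(1,2)≠ #(1,2)–#(1,3)= #(1,3)–#(1,4)= #(1,3)–#(2,3)= #(1,6)–+(2,6)≠  → 3/6 unlike.
Row 2: #(2,3)–#(3,3)=  → 0/1 unlike.
Row 3: #(3,1)–#(3,2)= #(3,1)–#(4,1)= #(3,2)–#(3,3)= #(3,2)–#(4,2)= #(3,3)–#(4,3)= +(3,5)–+(4,5)=  → 0/6 unlike.
Row 4: +(4,0)–#(4,1)≠ #(4,1)–#(4,2)= #(4,2)–#(4,3)= +(4,5)–+(4,6)=  → 1/4 unlike.
Total adjacent occupied pairs: 27; unlike-type pairs: 8.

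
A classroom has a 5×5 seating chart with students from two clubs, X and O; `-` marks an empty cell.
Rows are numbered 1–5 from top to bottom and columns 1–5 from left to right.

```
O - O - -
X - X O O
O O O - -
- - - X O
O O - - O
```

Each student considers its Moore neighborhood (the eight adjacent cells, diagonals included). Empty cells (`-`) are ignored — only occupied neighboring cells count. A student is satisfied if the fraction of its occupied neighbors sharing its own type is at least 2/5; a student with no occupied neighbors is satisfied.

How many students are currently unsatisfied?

4

(1,1)O 0/1 ✗
(1,3)O 1/2 ✓
(2,1)X 0/3 ✗
(2,3)X 0/4 ✗
(2,4)O 3/4 ✓
(2,5)O 1/1 ✓
(3,1)O 1/2 ✓
(3,2)O 2/4 ✓
(3,3)O 2/4 ✓
(4,4)X 0/3 ✗
(4,5)O 1/2 ✓
(5,1)O 1/1 ✓
(5,2)O 1/1 ✓
(5,5)O 1/2 ✓
Unsatisfied: (1,1), (2,1), (2,3), (4,4) — 4 in total.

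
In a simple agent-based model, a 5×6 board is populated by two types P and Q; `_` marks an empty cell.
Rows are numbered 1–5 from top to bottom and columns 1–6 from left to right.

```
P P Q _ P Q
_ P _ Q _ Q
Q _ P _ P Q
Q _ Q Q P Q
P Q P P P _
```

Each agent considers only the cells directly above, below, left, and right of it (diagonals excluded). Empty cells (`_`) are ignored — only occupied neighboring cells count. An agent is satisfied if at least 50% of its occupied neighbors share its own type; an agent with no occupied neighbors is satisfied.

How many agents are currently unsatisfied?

Row 1: (1,1)P 1/1 ✓ · (1,2)P 2/3 ✓ · (1,3)Q 0/1 ✗ · (1,5)P 0/1 ✗ · (1,6)Q 1/2 ✓
Row 2: (2,2)P 1/1 ✓ · (2,4)Q 0/0 ✓ · (2,6)Q 2/2 ✓
Row 3: (3,1)Q 1/1 ✓ · (3,3)P 0/1 ✗ · (3,5)P 1/2 ✓ · (3,6)Q 2/3 ✓
Row 4: (4,1)Q 1/2 ✓ · (4,3)Q 1/3 ✗ · (4,4)Q 1/3 ✗ · (4,5)P 2/4 ✓ · (4,6)Q 1/2 ✓
Row 5: (5,1)P 0/2 ✗ · (5,2)Q 0/2 ✗ · (5,3)P 1/3 ✗ · (5,4)P 2/3 ✓ · (5,5)P 2/2 ✓
Unsatisfied: (1,3), (1,5), (3,3), (4,3), (4,4), (5,1), (5,2), (5,3) — 8 in total.

8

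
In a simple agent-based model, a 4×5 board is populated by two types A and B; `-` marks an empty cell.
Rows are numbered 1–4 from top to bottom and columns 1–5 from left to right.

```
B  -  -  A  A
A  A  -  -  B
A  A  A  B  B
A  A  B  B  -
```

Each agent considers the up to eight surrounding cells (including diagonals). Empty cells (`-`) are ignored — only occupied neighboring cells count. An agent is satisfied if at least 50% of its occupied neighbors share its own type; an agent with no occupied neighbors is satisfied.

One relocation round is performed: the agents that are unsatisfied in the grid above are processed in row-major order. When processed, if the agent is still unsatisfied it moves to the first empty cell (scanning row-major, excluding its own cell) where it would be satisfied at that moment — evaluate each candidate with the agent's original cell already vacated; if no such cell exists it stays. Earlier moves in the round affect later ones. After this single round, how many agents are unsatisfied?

Initially unsatisfied (in order): (1,1), (4,3).
  (1,1) → (2,4).
  (4,3) → (4,5).
Resulting grid:
- - - A A
A A - B B
A A A B B
A A - B B
Unsatisfied now: (1,4), (1,5).

2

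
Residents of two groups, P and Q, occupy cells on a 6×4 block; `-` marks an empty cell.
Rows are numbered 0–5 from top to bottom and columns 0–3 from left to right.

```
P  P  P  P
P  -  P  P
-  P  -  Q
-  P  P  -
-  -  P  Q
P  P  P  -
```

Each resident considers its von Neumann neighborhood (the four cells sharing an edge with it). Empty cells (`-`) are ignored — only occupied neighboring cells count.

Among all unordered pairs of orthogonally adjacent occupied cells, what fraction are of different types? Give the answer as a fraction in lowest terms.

Scan each occupied cell's neighbors to the right and below so each pair is counted once.
Row 0: P(0,0)–P(0,1)= P(0,0)–P(1,0)= P(0,1)–P(0,2)= P(0,2)–P(0,3)= P(0,2)–P(1,2)= P(0,3)–P(1,3)=  → 0/6 unlike.
Row 1: P(1,2)–P(1,3)= P(1,3)–Q(2,3)≠  → 1/2 unlike.
Row 2: P(2,1)–P(3,1)=  → 0/1 unlike.
Row 3: P(3,1)–P(3,2)= P(3,2)–P(4,2)=  → 0/2 unlike.
Row 4: P(4,2)–Q(4,3)≠ P(4,2)–P(5,2)=  → 1/2 unlike.
Row 5: P(5,0)–P(5,1)= P(5,1)–P(5,2)=  → 0/2 unlike.
Total adjacent occupied pairs: 15; unlike-type pairs: 2.
2/15 is already in lowest terms.

2/15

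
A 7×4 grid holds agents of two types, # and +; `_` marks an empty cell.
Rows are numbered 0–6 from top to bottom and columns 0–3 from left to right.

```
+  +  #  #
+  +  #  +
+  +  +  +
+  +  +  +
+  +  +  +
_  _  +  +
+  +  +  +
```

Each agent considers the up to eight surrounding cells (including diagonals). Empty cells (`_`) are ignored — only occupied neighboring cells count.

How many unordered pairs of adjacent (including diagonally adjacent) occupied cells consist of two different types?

Scan each occupied cell's neighbors to the right and below (and the two forward diagonals) so each pair is counted once.
Row 0: +(0,0)–+(0,1)= +(0,0)–+(1,0)= +(0,0)–+(1,1)= +(0,1)–#(0,2)≠ +(0,1)–+(1,1)= +(0,1)–#(1,2)≠ +(0,1)–+(1,0)= #(0,2)–#(0,3)= #(0,2)–#(1,2)= #(0,2)–+(1,3)≠ #(0,2)–+(1,1)≠ #(0,3)–+(1,3)≠ #(0,3)–#(1,2)=  → 5/13 unlike.
Row 1: +(1,0)–+(1,1)= +(1,0)–+(2,0)= +(1,0)–+(2,1)= +(1,1)–#(1,2)≠ +(1,1)–+(2,1)= +(1,1)–+(2,2)= +(1,1)–+(2,0)= #(1,2)–+(1,3)≠ #(1,2)–+(2,2)≠ #(1,2)–+(2,3)≠ #(1,2)–+(2,1)≠ +(1,3)–+(2,3)= +(1,3)–+(2,2)=  → 5/13 unlike.
Row 2: +(2,0)–+(2,1)= +(2,0)–+(3,0)= +(2,0)–+(3,1)= +(2,1)–+(2,2)= +(2,1)–+(3,1)= +(2,1)–+(3,2)= +(2,1)–+(3,0)= +(2,2)–+(2,3)= +(2,2)–+(3,2)= +(2,2)–+(3,3)= +(2,2)–+(3,1)= +(2,3)–+(3,3)= +(2,3)–+(3,2)=  → 0/13 unlike.
Row 3: +(3,0)–+(3,1)= +(3,0)–+(4,0)= +(3,0)–+(4,1)= +(3,1)–+(3,2)= +(3,1)–+(4,1)= +(3,1)–+(4,2)= +(3,1)–+(4,0)= +(3,2)–+(3,3)= +(3,2)–+(4,2)= +(3,2)–+(4,3)= +(3,2)–+(4,1)= +(3,3)–+(4,3)= +(3,3)–+(4,2)=  → 0/13 unlike.
Row 4: +(4,0)–+(4,1)= +(4,1)–+(4,2)= +(4,1)–+(5,2)= +(4,2)–+(4,3)= +(4,2)–+(5,2)= +(4,2)–+(5,3)= +(4,3)–+(5,3)= +(4,3)–+(5,2)=  → 0/8 unlike.
Row 5: +(5,2)–+(5,3)= +(5,2)–+(6,2)= +(5,2)–+(6,3)= +(5,2)–+(6,1)= +(5,3)–+(6,3)= +(5,3)–+(6,2)=  → 0/6 unlike.
Row 6: +(6,0)–+(6,1)= +(6,1)–+(6,2)= +(6,2)–+(6,3)=  → 0/3 unlike.
Total adjacent occupied pairs: 69; unlike-type pairs: 10.

10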